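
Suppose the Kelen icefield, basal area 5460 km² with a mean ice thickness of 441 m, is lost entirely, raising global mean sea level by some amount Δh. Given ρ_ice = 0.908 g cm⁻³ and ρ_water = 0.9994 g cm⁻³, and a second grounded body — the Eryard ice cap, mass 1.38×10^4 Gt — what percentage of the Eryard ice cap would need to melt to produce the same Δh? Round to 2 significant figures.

Equal sea-level rise means equal mass of meltwater, i.e. equal mass of ice lost.
Ice mass of Kelen: 2.186×10^15 kg; ice mass of Eryard: 1.380×10^16 kg.
Fraction required = 2.186×10^15 / 1.380×10^16 = 0.158 → 16 %.

≈ 16 %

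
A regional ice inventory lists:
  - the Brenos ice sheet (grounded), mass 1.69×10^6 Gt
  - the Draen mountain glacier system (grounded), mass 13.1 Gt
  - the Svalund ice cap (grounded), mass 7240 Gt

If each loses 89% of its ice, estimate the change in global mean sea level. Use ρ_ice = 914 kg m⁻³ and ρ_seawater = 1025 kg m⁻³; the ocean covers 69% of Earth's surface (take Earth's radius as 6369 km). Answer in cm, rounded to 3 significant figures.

≈ 419 cm

Brenos: 0.89 × 1.69×10^6 Gt = 1.504×10^18 kg; dividing by ρ_w = 1025 kg m⁻³ gives 1.467×10^15 m³ of water.
Draen: 0.89 × 13.1 Gt = 1.166×10^13 kg; dividing by ρ_w = 1025 kg m⁻³ gives 1.137×10^10 m³ of water.
Svalund: 0.89 × 7240 Gt = 6.444×10^15 kg; dividing by ρ_w = 1025 kg m⁻³ gives 6.286×10^12 m³ of water.
Total added water ≈ 1.474×10^15 m³ over 3.52×10^14 m² → Δh = 4.19 m = 419 cm.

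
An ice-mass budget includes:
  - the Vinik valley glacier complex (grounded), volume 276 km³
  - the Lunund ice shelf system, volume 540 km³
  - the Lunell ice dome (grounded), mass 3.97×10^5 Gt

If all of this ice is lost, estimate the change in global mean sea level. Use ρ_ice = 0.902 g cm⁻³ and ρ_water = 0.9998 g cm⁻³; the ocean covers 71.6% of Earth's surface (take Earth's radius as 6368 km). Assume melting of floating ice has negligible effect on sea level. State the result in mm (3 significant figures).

Vinik: 276 km³ × (902/999.8) = 249.0 km³ of water.
The Lunund ice shelf system is floating and already displaces its own weight of water, so its melt adds essentially nothing to sea level.
Lunell: 3.97×10^5 Gt = 3.970×10^17 kg; dividing by ρ_w = 0.9998 g cm⁻³ = 999.8 kg m⁻³ gives 3.971×10^14 m³ of water.
Total added water ≈ 3.973×10^14 m³ over 3.65×10^14 m² → Δh = 1.09 m = 1090 mm.

≈ 1090 mm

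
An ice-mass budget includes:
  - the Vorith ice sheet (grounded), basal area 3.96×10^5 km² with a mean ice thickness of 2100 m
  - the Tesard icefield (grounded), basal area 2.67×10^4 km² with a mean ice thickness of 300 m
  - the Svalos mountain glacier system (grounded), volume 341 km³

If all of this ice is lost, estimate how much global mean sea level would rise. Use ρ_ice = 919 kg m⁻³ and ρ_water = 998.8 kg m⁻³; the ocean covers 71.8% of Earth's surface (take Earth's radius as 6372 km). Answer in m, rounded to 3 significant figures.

Vorith: ice volume = 3.96×10^5 km² × 2100 m = 8.316×10^5 km³; 8.316×10^5 × (919/998.8) = 7.652×10^5 km³ of water.
Tesard: ice volume = 2.67×10^4 km² × 300 m = 8010 km³; 8010 × (919/998.8) = 7370 km³ of water.
Svalos: 341 km³ × (919/998.8) = 313.8 km³ of water.
Total added water ≈ 7.728×10^14 m³ over 3.66×10^14 m² → Δh = 2.11 m.

≈ 2.11 m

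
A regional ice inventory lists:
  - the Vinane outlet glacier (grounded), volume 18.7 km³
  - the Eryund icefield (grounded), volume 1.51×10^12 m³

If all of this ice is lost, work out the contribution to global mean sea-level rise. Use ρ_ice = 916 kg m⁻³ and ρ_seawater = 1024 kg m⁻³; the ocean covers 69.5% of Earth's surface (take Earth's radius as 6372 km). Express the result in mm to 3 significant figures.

Vinane: 18.7 km³ × (916/1024) = 16.73 km³ of water.
Eryund: 1.51×10^12 m³ × (916/1024) = 1.351×10^12 m³ of water.
Total added water ≈ 1.367×10^12 m³ over 3.55×10^14 m² → Δh = 3.86×10^-3 m = 3.86 mm.

≈ 3.86 mm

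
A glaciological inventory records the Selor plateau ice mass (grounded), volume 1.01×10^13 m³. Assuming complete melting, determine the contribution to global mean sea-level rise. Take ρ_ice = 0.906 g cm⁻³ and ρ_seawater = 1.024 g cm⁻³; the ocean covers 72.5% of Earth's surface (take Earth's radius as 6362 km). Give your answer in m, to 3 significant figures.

Selor: 1.01×10^13 m³ × (906/1024) = 8.936×10^12 m³ of water.
Spread over 3.69×10^14 m² of ocean, Δh = 8.936×10^12 / 3.69×10^14 = 0.0242 m.

≈ 0.0242 m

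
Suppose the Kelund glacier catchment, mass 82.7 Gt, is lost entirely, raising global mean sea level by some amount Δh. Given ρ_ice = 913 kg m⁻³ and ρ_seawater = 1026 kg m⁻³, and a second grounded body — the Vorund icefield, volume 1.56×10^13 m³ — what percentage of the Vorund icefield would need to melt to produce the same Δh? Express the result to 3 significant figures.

Equal sea-level rise means equal mass of meltwater, i.e. equal mass of ice lost.
Ice mass of Kelund: 8.270×10^13 kg; ice mass of Vorund: 1.424×10^16 kg.
Fraction required = 8.270×10^13 / 1.424×10^16 = 5.81×10^-3 → 0.581 %.

≈ 0.581 %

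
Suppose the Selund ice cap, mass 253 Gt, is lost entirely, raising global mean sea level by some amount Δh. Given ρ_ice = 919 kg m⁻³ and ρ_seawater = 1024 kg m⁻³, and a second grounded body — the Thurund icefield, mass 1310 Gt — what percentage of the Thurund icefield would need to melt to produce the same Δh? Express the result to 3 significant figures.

Equal sea-level rise means equal mass of meltwater, i.e. equal mass of ice lost.
Ice mass of Selund: 2.530×10^14 kg; ice mass of Thurund: 1.310×10^15 kg.
Fraction required = 2.530×10^14 / 1.310×10^15 = 0.193 → 19.3 %.

≈ 19.3 %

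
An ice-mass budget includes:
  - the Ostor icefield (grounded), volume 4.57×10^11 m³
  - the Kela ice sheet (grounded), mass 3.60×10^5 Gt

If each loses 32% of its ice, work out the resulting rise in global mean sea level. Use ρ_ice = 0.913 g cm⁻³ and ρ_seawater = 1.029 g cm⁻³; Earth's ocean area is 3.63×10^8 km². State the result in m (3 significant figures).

Ostor: 0.32 × 4.57×10^11 m³ × (913/1029) = 1.298×10^11 m³ of water.
Kela: 0.32 × 3.60×10^5 Gt = 1.152×10^17 kg; dividing by ρ_w = 1.029 g cm⁻³ = 1029 kg m⁻³ gives 1.120×10^14 m³ of water.
Total added water ≈ 1.121×10^14 m³ over 3.63×10^14 m² → Δh = 0.309 m.

≈ 0.309 m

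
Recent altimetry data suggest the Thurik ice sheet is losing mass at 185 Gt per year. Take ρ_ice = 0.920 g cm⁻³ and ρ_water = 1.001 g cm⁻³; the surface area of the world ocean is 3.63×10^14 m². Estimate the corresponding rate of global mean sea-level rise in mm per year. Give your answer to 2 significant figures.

ρ_w = 1.001 g cm⁻³ = 1001 kg m⁻³. Annual water volume added = 185 Gt / ρ_w = 1.850×10^14 kg / 1001 kg m⁻³ = 1.848×10^11 m³.
Δh per year = 1.848×10^11 / 3.63×10^14 = 5.09×10^-4 m = 0.51 mm.

≈ 0.51 mm/yr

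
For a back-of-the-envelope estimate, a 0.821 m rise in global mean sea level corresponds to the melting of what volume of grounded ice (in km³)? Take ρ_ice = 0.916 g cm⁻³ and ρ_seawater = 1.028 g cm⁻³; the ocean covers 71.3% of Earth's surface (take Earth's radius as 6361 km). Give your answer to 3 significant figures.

≈ 3.34×10^5 km³

Required water volume = Δh × A = 0.821 m × 3.63×10^14 m² = 2.976×10^14 m³ = 2.976×10^5 km³.
Ice volume = water volume × ρ_w/ρ_ice = 2.976×10^5 × 1028/916 = 3.34×10^5 km³.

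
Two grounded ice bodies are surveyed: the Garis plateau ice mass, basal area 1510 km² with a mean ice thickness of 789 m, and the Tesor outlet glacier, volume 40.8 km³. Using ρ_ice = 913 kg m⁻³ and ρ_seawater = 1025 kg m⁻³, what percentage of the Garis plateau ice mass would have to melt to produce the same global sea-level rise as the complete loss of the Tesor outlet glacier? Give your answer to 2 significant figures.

Equal sea-level rise means equal mass of meltwater, i.e. equal mass of ice lost.
Ice mass of Tesor: 3.725×10^13 kg; ice mass of Garis: 1.088×10^15 kg.
Fraction required = 3.725×10^13 / 1.088×10^15 = 0.0342 → 3.4 %.

≈ 3.4 %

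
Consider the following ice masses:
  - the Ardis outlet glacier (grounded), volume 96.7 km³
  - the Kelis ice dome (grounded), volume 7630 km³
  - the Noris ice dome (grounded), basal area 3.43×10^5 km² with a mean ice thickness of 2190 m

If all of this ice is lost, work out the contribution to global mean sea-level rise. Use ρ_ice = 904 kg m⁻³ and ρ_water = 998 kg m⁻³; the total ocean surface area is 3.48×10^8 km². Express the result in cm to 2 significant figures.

≈ 200 cm

Ardis: 96.7 km³ × (904/998) = 87.59 km³ of water.
Kelis: 7630 km³ × (904/998) = 6911 km³ of water.
Noris: ice volume = 3.43×10^5 km² × 2190 m = 7.512×10^5 km³; 7.512×10^5 × (904/998) = 6.804×10^5 km³ of water.
Total added water ≈ 6.874×10^14 m³ over 3.48×10^14 m² → Δh = 1.98 m = 200 cm.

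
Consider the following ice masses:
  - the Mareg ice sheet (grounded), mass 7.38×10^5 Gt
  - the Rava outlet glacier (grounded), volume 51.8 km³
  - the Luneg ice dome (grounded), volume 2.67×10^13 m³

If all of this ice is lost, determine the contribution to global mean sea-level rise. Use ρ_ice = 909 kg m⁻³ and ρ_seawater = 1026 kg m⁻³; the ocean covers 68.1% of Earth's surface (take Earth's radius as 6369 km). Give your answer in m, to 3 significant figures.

≈ 2.14 m

Mareg: 7.38×10^5 Gt = 7.380×10^17 kg; dividing by ρ_w = 1026 kg m⁻³ gives 7.193×10^14 m³ of water.
Rava: 51.8 km³ × (909/1026) = 45.89 km³ of water.
Luneg: 2.67×10^13 m³ × (909/1026) = 2.366×10^13 m³ of water.
Total added water ≈ 7.430×10^14 m³ over 3.47×10^14 m² → Δh = 2.14 m.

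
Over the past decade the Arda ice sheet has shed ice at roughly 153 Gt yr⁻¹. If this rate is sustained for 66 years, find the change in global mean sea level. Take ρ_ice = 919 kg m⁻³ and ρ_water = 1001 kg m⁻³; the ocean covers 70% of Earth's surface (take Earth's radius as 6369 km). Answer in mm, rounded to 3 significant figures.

≈ 28.3 mm

Total mass lost = 153 Gt/yr × 66 yr = 1.010×10^4 Gt = 1.010×10^16 kg.
ρ_w = 1001 kg m⁻³, so water volume = 1.010×10^16 / 1001 = 1.009×10^13 m³.
Δh = 1.009×10^13 / 3.57×10^14 = 0.0283 m = 28.3 mm.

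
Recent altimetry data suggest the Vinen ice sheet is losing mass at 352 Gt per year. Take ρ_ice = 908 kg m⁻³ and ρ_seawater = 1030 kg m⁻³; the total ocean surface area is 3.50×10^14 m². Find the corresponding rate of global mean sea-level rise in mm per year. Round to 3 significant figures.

≈ 0.976 mm/yr

ρ_w = 1030 kg m⁻³. Annual water volume added = 352 Gt / ρ_w = 3.520×10^14 kg / 1030 kg m⁻³ = 3.417×10^11 m³.
Δh per year = 3.417×10^11 / 3.50×10^14 = 9.76×10^-4 m = 0.976 mm.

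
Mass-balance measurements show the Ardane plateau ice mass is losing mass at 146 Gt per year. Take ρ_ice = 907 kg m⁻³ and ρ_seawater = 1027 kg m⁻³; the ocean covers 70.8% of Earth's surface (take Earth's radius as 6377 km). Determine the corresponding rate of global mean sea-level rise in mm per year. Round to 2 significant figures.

≈ 0.39 mm/yr

ρ_w = 1027 kg m⁻³. Annual water volume added = 146 Gt / ρ_w = 1.460×10^14 kg / 1027 kg m⁻³ = 1.422×10^11 m³.
Δh per year = 1.422×10^11 / 3.62×10^14 = 3.93×10^-4 m = 0.39 mm.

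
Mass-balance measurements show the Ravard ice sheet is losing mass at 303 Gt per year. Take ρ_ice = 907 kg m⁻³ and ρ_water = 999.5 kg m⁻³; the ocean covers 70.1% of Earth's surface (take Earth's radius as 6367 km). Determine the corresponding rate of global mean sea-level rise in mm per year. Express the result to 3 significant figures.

ρ_w = 999.5 kg m⁻³. Annual water volume added = 303 Gt / ρ_w = 3.030×10^14 kg / 999.5 kg m⁻³ = 3.032×10^11 m³.
Δh per year = 3.032×10^11 / 3.57×10^14 = 8.49×10^-4 m = 0.849 mm.

≈ 0.849 mm/yr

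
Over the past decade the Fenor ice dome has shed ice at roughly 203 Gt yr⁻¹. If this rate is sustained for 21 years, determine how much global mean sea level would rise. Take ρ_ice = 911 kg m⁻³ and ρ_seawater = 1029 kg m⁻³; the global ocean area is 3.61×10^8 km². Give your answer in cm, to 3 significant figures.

Total mass lost = 203 Gt/yr × 21 yr = 4263 Gt = 4.263×10^15 kg.
ρ_w = 1029 kg m⁻³, so water volume = 4.263×10^15 / 1029 = 4.143×10^12 m³.
Δh = 4.143×10^12 / 3.61×10^14 = 0.0115 m = 1.15 cm.

≈ 1.15 cm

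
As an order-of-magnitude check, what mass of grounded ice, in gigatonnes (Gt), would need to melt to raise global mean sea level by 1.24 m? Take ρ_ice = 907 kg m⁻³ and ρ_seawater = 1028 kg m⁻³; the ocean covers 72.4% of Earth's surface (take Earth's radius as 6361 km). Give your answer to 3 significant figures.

≈ 4.69×10^5 Gt

Required water volume = Δh × A = 1.24 m × 3.68×10^14 m² = 4.565×10^14 m³.
ρ_w = 1028 kg m⁻³, so the mass of water = 4.565×10^14 m³ × 1028 kg m⁻³ = 4.693×10^17 kg = 4.69×10^5 Gt (and the same mass of ice, by conservation).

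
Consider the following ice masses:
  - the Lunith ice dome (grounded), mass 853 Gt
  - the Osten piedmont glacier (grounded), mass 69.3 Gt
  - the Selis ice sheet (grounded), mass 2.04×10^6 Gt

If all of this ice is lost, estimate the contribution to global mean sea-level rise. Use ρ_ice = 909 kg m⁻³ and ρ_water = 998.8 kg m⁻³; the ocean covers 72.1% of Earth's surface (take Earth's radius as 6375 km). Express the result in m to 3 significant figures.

≈ 5.55 m

Lunith: 853 Gt = 8.530×10^14 kg; dividing by ρ_w = 998.8 kg m⁻³ gives 8.540×10^11 m³ of water.
Osten: 69.3 Gt = 6.930×10^13 kg; dividing by ρ_w = 998.8 kg m⁻³ gives 6.938×10^10 m³ of water.
Selis: 2.04×10^6 Gt = 2.040×10^18 kg; dividing by ρ_w = 998.8 kg m⁻³ gives 2.042×10^15 m³ of water.
Total added water ≈ 2.043×10^15 m³ over 3.68×10^14 m² → Δh = 5.55 m.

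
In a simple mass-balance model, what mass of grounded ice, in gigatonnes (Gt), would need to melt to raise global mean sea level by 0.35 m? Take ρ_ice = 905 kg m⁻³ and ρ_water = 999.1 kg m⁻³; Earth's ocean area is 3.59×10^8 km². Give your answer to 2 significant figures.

Required water volume = Δh × A = 0.35 m × 3.59×10^14 m² = 1.256×10^14 m³.
ρ_w = 999.1 kg m⁻³, so the mass of water = 1.256×10^14 m³ × 999.1 kg m⁻³ = 1.255×10^17 kg = 1.3×10^5 Gt (and the same mass of ice, by conservation).

≈ 1.3×10^5 Gt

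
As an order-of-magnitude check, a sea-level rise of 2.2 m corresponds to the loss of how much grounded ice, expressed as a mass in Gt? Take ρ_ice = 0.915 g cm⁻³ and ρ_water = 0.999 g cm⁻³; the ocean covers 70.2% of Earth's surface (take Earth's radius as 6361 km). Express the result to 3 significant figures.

≈ 7.84×10^5 Gt

Required water volume = Δh × A = 2.2 m × 3.57×10^14 m² = 7.853×10^14 m³.
ρ_w = 0.999 g cm⁻³ = 999 kg m⁻³, so the mass of water = 7.853×10^14 m³ × 999 kg m⁻³ = 7.845×10^17 kg = 7.84×10^5 Gt (and the same mass of ice, by conservation).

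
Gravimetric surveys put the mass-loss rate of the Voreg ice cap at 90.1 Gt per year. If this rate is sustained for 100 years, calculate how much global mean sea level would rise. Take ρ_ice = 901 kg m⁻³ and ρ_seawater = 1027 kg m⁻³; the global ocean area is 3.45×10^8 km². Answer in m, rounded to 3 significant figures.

≈ 0.0254 m

Total mass lost = 90.1 Gt/yr × 100 yr = 9010 Gt = 9.010×10^15 kg.
ρ_w = 1027 kg m⁻³, so water volume = 9.010×10^15 / 1027 = 8.773×10^12 m³.
Δh = 8.773×10^12 / 3.45×10^14 = 0.0254 m.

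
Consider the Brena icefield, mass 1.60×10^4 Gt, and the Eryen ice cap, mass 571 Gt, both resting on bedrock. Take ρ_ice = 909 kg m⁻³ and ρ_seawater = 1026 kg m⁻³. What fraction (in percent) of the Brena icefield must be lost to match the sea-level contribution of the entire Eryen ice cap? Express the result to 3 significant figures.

Equal sea-level rise means equal mass of meltwater, i.e. equal mass of ice lost.
Ice mass of Eryen: 5.710×10^14 kg; ice mass of Brena: 1.600×10^16 kg.
Fraction required = 5.710×10^14 / 1.600×10^16 = 0.0357 → 3.57 %.

≈ 3.57 %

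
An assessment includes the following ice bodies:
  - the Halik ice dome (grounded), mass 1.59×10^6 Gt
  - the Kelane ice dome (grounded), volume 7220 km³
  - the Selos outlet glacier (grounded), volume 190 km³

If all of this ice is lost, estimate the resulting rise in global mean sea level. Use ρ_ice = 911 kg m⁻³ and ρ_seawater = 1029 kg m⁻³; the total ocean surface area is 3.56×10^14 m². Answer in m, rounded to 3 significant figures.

Halik: 1.59×10^6 Gt = 1.590×10^18 kg; dividing by ρ_w = 1029 kg m⁻³ gives 1.545×10^15 m³ of water.
Kelane: 7220 km³ × (911/1029) = 6392 km³ of water.
Selos: 190 km³ × (911/1029) = 168.2 km³ of water.
Total added water ≈ 1.552×10^15 m³ over 3.56×10^14 m² → Δh = 4.36 m.

≈ 4.36 m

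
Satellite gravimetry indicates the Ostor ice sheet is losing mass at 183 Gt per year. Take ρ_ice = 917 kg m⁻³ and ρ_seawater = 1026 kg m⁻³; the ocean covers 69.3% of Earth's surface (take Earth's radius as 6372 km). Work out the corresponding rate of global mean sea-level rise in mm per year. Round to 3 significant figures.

ρ_w = 1026 kg m⁻³. Annual water volume added = 183 Gt / ρ_w = 1.830×10^14 kg / 1026 kg m⁻³ = 1.784×10^11 m³.
Δh per year = 1.784×10^11 / 3.54×10^14 = 5.04×10^-4 m = 0.504 mm.

≈ 0.504 mm/yr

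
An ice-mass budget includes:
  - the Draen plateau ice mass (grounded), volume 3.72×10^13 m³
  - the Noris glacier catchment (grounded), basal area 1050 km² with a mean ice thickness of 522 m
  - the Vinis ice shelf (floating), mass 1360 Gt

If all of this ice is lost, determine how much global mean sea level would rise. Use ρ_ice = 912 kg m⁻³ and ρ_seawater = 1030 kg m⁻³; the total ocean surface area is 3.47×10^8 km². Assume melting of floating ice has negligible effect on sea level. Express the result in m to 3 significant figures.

≈ 0.0963 m

Draen: 3.72×10^13 m³ × (912/1030) = 3.294×10^13 m³ of water.
Noris: ice volume = 1050 km² × 522 m = 548.1 km³; 548.1 × (912/1030) = 485.3 km³ of water.
The Vinis ice shelf is floating and already displaces its own weight of water, so its melt adds essentially nothing to sea level.
Total added water ≈ 3.342×10^13 m³ over 3.47×10^14 m² → Δh = 0.0963 m.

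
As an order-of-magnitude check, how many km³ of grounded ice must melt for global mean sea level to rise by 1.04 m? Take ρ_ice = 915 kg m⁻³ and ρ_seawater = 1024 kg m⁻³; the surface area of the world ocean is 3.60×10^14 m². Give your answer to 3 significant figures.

Required water volume = Δh × A = 1.04 m × 3.60×10^14 m² = 3.744×10^14 m³ = 3.744×10^5 km³.
Ice volume = water volume × ρ_w/ρ_ice = 3.744×10^5 × 1024/915 = 4.19×10^5 km³.

≈ 4.19×10^5 km³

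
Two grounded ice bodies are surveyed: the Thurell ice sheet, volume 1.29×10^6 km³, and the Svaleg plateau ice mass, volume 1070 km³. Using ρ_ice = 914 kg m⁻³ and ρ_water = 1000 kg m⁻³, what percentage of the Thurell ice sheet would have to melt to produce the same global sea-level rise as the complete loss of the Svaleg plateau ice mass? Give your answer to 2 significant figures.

Equal sea-level rise means equal mass of meltwater, i.e. equal mass of ice lost.
Ice mass of Svaleg: 9.780×10^14 kg; ice mass of Thurell: 1.179×10^18 kg.
Fraction required = 9.780×10^14 / 1.179×10^18 = 8.29×10^-4 → 0.083 %.

≈ 0.083 %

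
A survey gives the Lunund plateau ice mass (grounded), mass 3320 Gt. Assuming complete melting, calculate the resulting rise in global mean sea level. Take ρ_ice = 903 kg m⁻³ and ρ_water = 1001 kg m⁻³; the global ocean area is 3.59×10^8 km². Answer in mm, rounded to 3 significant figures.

Lunund: 3320 Gt = 3.320×10^15 kg; dividing by ρ_w = 1001 kg m⁻³ gives 3.317×10^12 m³ of water.
Spread over 3.59×10^14 m² of ocean, Δh = 3.317×10^12 / 3.59×10^14 = 9.24×10^-3 m = 9.24 mm.

≈ 9.24 mm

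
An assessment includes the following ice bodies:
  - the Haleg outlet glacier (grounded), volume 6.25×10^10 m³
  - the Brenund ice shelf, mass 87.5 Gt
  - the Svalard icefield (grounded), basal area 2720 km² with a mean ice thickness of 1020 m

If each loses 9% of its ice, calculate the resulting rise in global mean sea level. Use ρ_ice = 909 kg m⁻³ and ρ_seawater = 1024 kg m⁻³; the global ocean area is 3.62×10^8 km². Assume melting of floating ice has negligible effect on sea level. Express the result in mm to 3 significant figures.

Haleg: 0.09 × 6.25×10^10 m³ × (909/1024) = 4.993×10^9 m³ of water.
The Brenund ice shelf is floating and already displaces its own weight of water, so its melt adds essentially nothing to sea level.
Svalard: ice volume = 2720 km² × 1020 m = 2774 km³; 0.09 × 2774 × (909/1024) = 221.7 km³ of water.
Total added water ≈ 2.266×10^11 m³ over 3.62×10^14 m² → Δh = 6.26×10^-4 m = 0.626 mm.

≈ 0.626 mm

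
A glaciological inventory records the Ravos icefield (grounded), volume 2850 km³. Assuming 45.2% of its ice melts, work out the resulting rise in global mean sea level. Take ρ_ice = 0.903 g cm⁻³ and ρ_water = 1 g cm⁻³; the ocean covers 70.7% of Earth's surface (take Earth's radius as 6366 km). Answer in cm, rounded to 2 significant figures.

Ravos: 0.452 × 2850 km³ × (903/1000) = 1163 km³ of water.
Spread over 3.60×10^14 m² of ocean, Δh = 1.163×10^12 / 3.60×10^14 = 3.23×10^-3 m = 0.32 cm.

≈ 0.32 cm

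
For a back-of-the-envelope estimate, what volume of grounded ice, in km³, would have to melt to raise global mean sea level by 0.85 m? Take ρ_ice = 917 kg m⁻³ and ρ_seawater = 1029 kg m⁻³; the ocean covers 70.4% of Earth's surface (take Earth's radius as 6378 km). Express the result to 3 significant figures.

≈ 3.43×10^5 km³

Required water volume = Δh × A = 0.85 m × 3.60×10^14 m² = 3.059×10^14 m³ = 3.059×10^5 km³.
Ice volume = water volume × ρ_w/ρ_ice = 3.059×10^5 × 1029/917 = 3.43×10^5 km³.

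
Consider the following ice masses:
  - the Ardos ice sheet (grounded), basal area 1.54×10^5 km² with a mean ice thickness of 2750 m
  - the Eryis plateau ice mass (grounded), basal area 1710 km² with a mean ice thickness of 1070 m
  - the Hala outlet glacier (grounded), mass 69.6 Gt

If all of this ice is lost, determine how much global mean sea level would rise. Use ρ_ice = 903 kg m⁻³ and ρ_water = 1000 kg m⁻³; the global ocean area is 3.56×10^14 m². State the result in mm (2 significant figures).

≈ 1100 mm

Ardos: ice volume = 1.54×10^5 km² × 2750 m = 4.235×10^5 km³; 4.235×10^5 × (903/1000) = 3.824×10^5 km³ of water.
Eryis: ice volume = 1710 km² × 1070 m = 1830 km³; 1830 × (903/1000) = 1652 km³ of water.
Hala: 69.6 Gt = 6.960×10^13 kg; dividing by ρ_w = 1000 kg m⁻³ gives 6.960×10^10 m³ of water.
Total added water ≈ 3.841×10^14 m³ over 3.56×10^14 m² → Δh = 1.08 m = 1100 mm.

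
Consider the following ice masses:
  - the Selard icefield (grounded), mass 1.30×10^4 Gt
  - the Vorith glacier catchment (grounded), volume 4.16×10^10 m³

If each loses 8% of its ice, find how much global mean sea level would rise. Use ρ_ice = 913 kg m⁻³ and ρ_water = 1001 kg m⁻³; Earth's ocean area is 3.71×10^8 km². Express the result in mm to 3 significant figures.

≈ 2.81 mm

Selard: 0.08 × 1.30×10^4 Gt = 1.040×10^15 kg; dividing by ρ_w = 1001 kg m⁻³ gives 1.039×10^12 m³ of water.
Vorith: 0.08 × 4.16×10^10 m³ × (913/1001) = 3.035×10^9 m³ of water.
Total added water ≈ 1.042×10^12 m³ over 3.71×10^14 m² → Δh = 2.81×10^-3 m = 2.81 mm.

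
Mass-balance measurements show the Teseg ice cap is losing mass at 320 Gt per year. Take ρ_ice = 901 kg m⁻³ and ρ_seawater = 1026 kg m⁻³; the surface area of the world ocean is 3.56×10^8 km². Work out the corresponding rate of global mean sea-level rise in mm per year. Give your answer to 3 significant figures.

≈ 0.876 mm/yr

ρ_w = 1026 kg m⁻³. Annual water volume added = 320 Gt / ρ_w = 3.200×10^14 kg / 1026 kg m⁻³ = 3.119×10^11 m³.
Δh per year = 3.119×10^11 / 3.56×10^14 = 8.76×10^-4 m = 0.876 mm.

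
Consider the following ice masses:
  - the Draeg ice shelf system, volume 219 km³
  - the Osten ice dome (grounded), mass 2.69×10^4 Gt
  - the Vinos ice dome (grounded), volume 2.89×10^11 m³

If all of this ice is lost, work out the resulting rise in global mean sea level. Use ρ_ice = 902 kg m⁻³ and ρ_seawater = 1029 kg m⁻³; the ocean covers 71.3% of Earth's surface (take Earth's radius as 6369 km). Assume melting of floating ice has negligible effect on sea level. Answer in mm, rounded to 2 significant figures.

The Draeg ice shelf system is floating and already displaces its own weight of water, so its melt adds essentially nothing to sea level.
Osten: 2.69×10^4 Gt = 2.690×10^16 kg; dividing by ρ_w = 1029 kg m⁻³ gives 2.614×10^13 m³ of water.
Vinos: 2.89×10^11 m³ × (902/1029) = 2.533×10^11 m³ of water.
Total added water ≈ 2.640×10^13 m³ over 3.63×10^14 m² → Δh = 0.0726 m = 73 mm.

≈ 73 mm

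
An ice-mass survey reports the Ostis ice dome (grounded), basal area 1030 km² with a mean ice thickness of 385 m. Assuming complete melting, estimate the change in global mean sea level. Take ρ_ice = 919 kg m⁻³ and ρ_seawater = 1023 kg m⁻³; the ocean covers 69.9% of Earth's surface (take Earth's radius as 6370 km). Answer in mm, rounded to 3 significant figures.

≈ 0.999 mm

Ostis: ice volume = 1030 km² × 385 m = 396.6 km³; 396.6 × (919/1023) = 356.2 km³ of water.
Spread over 3.56×10^14 m² of ocean, Δh = 3.562×10^11 / 3.56×10^14 = 9.99×10^-4 m = 0.999 mm.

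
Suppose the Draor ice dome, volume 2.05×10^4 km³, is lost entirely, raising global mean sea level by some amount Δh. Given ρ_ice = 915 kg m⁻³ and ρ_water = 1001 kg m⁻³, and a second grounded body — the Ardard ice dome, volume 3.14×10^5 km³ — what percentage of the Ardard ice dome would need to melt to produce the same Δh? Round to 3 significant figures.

≈ 6.53 %

Equal sea-level rise means equal mass of meltwater, i.e. equal mass of ice lost.
Ice mass of Draor: 1.876×10^16 kg; ice mass of Ardard: 2.873×10^17 kg.
Fraction required = 1.876×10^16 / 2.873×10^17 = 0.0653 → 6.53 %.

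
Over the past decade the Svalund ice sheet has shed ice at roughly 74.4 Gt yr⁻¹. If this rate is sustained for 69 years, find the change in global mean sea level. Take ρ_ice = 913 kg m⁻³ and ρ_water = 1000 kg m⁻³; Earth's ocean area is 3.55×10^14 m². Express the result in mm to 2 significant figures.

≈ 14 mm

Total mass lost = 74.4 Gt/yr × 69 yr = 5134 Gt = 5.134×10^15 kg.
ρ_w = 1000 kg m⁻³, so water volume = 5.134×10^15 / 1000 = 5.134×10^12 m³.
Δh = 5.134×10^12 / 3.55×10^14 = 0.0145 m = 14 mm.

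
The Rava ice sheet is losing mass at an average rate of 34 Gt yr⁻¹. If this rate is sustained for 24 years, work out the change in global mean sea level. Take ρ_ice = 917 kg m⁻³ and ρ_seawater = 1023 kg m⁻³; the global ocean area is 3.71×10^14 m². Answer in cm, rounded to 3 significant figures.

Total mass lost = 34 Gt/yr × 24 yr = 816.0 Gt = 8.160×10^14 kg.
ρ_w = 1023 kg m⁻³, so water volume = 8.160×10^14 / 1023 = 7.977×10^11 m³.
Δh = 7.977×10^11 / 3.71×10^14 = 2.15×10^-3 m = 0.215 cm.

≈ 0.215 cm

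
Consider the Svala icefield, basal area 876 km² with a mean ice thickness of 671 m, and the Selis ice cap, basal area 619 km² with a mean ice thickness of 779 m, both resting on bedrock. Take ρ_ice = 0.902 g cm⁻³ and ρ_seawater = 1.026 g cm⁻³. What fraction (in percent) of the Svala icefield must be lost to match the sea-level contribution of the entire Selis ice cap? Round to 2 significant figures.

≈ 82 %

Equal sea-level rise means equal mass of meltwater, i.e. equal mass of ice lost.
Ice mass of Selis: 4.349×10^14 kg; ice mass of Svala: 5.302×10^14 kg.
Fraction required = 4.349×10^14 / 5.302×10^14 = 0.820 → 82 %.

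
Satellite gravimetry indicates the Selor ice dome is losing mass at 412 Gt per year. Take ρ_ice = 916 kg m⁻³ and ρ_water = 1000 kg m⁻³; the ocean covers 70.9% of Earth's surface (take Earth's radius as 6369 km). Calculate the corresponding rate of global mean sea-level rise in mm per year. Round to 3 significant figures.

≈ 1.14 mm/yr

ρ_w = 1000 kg m⁻³. Annual water volume added = 412 Gt / ρ_w = 4.120×10^14 kg / 1000 kg m⁻³ = 4.120×10^11 m³.
Δh per year = 4.120×10^11 / 3.61×10^14 = 1.14×10^-3 m = 1.14 mm.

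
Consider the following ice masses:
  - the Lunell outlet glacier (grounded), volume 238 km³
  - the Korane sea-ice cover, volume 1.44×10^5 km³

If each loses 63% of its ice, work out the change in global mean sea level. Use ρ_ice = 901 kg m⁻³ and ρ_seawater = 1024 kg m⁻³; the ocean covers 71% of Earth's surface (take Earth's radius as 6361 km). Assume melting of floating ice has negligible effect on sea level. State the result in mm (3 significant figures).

Lunell: 0.63 × 238 km³ × (901/1024) = 131.9 km³ of water.
The Korane sea-ice cover is floating and already displaces its own weight of water, so its melt adds essentially nothing to sea level.
Total added water ≈ 1.319×10^11 m³ over 3.61×10^14 m² → Δh = 3.65×10^-4 m = 0.365 mm.

≈ 0.365 mm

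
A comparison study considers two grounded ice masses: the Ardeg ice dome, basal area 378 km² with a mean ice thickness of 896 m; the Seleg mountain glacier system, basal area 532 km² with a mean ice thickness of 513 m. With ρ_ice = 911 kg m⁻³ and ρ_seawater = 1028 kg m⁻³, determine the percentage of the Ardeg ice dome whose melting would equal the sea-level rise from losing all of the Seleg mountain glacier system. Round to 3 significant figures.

Equal sea-level rise means equal mass of meltwater, i.e. equal mass of ice lost.
Ice mass of Seleg: 2.486×10^14 kg; ice mass of Ardeg: 3.085×10^14 kg.
Fraction required = 2.486×10^14 / 3.085×10^14 = 0.806 → 80.6 %.

≈ 80.6 %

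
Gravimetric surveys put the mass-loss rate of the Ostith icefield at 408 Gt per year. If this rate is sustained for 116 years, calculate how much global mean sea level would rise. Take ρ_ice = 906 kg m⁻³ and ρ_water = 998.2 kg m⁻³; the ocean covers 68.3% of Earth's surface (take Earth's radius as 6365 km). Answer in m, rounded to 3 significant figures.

Total mass lost = 408 Gt/yr × 116 yr = 4.733×10^4 Gt = 4.733×10^16 kg.
ρ_w = 998.2 kg m⁻³, so water volume = 4.733×10^16 / 998.2 = 4.741×10^13 m³.
Δh = 4.741×10^13 / 3.48×10^14 = 0.136 m.

≈ 0.136 m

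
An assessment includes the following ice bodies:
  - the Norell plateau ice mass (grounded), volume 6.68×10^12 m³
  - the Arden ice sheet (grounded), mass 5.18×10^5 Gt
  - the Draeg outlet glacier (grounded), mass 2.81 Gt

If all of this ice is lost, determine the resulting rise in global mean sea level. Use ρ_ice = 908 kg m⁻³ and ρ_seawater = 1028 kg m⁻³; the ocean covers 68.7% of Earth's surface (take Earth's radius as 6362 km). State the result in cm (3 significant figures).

≈ 146 cm

Norell: 6.68×10^12 m³ × (908/1028) = 5.900×10^12 m³ of water.
Arden: 5.18×10^5 Gt = 5.180×10^17 kg; dividing by ρ_w = 1028 kg m⁻³ gives 5.039×10^14 m³ of water.
Draeg: 2.81 Gt = 2.810×10^12 kg; dividing by ρ_w = 1028 kg m⁻³ gives 2.733×10^9 m³ of water.
Total added water ≈ 5.098×10^14 m³ over 3.49×10^14 m² → Δh = 1.46 m = 146 cm.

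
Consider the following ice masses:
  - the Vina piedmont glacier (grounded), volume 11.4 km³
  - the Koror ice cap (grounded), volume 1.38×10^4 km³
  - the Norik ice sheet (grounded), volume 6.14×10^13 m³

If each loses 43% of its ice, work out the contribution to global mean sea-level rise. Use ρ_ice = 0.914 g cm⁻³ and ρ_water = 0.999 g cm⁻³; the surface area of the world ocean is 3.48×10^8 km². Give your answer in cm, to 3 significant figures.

≈ 8.50 cm

Vina: 0.43 × 11.4 km³ × (914/999) = 4.485 km³ of water.
Koror: 0.43 × 1.38×10^4 km³ × (914/999) = 5429 km³ of water.
Norik: 0.43 × 6.14×10^13 m³ × (914/999) = 2.416×10^13 m³ of water.
Total added water ≈ 2.959×10^13 m³ over 3.48×10^14 m² → Δh = 0.0850 m = 8.50 cm.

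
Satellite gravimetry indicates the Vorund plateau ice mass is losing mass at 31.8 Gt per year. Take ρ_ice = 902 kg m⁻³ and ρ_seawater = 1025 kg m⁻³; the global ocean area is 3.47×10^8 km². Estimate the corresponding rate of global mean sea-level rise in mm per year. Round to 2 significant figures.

ρ_w = 1025 kg m⁻³. Annual water volume added = 31.8 Gt / ρ_w = 3.180×10^13 kg / 1025 kg m⁻³ = 3.102×10^10 m³.
Δh per year = 3.102×10^10 / 3.47×10^14 = 8.94×10^-5 m = 0.089 mm.

≈ 0.089 mm/yr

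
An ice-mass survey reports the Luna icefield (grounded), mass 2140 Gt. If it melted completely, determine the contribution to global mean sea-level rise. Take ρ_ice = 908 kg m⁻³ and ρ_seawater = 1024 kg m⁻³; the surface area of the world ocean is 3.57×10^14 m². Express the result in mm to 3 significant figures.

≈ 5.85 mm

Luna: 2140 Gt = 2.140×10^15 kg; dividing by ρ_w = 1024 kg m⁻³ gives 2.090×10^12 m³ of water.
Spread over 3.57×10^14 m² of ocean, Δh = 2.090×10^12 / 3.57×10^14 = 5.85×10^-3 m = 5.85 mm.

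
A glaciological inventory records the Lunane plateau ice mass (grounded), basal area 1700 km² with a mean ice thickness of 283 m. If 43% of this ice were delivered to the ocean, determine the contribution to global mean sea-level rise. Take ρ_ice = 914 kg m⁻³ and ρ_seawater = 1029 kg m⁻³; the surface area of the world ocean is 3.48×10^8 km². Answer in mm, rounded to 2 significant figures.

Lunane: ice volume = 1700 km² × 283 m = 481.1 km³; 0.43 × 481.1 × (914/1029) = 183.8 km³ of water.
Spread over 3.48×10^14 m² of ocean, Δh = 1.838×10^11 / 3.48×10^14 = 5.28×10^-4 m = 0.53 mm.

≈ 0.53 mm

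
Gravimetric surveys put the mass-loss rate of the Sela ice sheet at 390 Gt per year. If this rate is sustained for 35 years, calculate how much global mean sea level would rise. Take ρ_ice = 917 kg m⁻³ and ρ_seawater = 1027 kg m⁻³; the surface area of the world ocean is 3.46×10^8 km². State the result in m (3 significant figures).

Total mass lost = 390 Gt/yr × 35 yr = 1.365×10^4 Gt = 1.365×10^16 kg.
ρ_w = 1027 kg m⁻³, so water volume = 1.365×10^16 / 1027 = 1.329×10^13 m³.
Δh = 1.329×10^13 / 3.46×10^14 = 0.0384 m.

≈ 0.0384 m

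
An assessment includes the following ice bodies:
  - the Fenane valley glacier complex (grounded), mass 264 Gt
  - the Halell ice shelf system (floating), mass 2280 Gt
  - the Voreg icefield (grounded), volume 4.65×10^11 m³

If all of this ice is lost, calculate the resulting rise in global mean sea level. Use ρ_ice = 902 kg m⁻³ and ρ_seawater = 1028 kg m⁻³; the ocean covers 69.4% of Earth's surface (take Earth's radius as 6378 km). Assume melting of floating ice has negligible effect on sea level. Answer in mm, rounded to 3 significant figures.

≈ 1.87 mm

Fenane: 264 Gt = 2.640×10^14 kg; dividing by ρ_w = 1028 kg m⁻³ gives 2.568×10^11 m³ of water.
The Halell ice shelf system is floating and already displaces its own weight of water, so its melt adds essentially nothing to sea level.
Voreg: 4.65×10^11 m³ × (902/1028) = 4.080×10^11 m³ of water.
Total added water ≈ 6.648×10^11 m³ over 3.55×10^14 m² → Δh = 1.87×10^-3 m = 1.87 mm.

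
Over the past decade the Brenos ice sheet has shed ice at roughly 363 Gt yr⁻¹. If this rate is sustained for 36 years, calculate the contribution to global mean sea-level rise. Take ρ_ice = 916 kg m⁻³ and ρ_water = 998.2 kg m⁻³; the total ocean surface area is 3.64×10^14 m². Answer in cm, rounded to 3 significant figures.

Total mass lost = 363 Gt/yr × 36 yr = 1.307×10^4 Gt = 1.307×10^16 kg.
ρ_w = 998.2 kg m⁻³, so water volume = 1.307×10^16 / 998.2 = 1.309×10^13 m³.
Δh = 1.309×10^13 / 3.64×10^14 = 0.0360 m = 3.60 cm.

≈ 3.60 cm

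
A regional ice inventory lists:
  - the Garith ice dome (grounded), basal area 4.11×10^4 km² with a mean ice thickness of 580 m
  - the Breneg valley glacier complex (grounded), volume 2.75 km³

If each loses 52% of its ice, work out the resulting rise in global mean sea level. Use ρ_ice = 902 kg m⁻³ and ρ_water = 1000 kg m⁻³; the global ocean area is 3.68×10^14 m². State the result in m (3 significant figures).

Garith: ice volume = 4.11×10^4 km² × 580 m = 2.384×10^4 km³; 0.52 × 2.384×10^4 × (902/1000) = 1.118×10^4 km³ of water.
Breneg: 0.52 × 2.75 km³ × (902/1000) = 1.290 km³ of water.
Total added water ≈ 1.118×10^13 m³ over 3.68×10^14 m² → Δh = 0.0304 m.

≈ 0.0304 m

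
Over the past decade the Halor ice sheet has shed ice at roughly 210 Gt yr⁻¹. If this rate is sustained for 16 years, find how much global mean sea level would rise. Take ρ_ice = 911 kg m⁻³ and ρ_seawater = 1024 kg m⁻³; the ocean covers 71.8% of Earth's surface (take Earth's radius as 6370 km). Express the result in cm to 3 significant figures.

Total mass lost = 210 Gt/yr × 16 yr = 3360 Gt = 3.360×10^15 kg.
ρ_w = 1024 kg m⁻³, so water volume = 3.360×10^15 / 1024 = 3.281×10^12 m³.
Δh = 3.281×10^12 / 3.66×10^14 = 8.96×10^-3 m = 0.896 cm.

≈ 0.896 cm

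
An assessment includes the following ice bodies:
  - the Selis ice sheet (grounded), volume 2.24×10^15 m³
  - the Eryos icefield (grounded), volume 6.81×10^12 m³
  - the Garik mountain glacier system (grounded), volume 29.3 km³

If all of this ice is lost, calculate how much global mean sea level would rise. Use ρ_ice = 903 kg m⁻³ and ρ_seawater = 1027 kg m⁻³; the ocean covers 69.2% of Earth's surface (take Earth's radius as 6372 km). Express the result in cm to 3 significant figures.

Selis: 2.24×10^15 m³ × (903/1027) = 1.970×10^15 m³ of water.
Eryos: 6.81×10^12 m³ × (903/1027) = 5.988×10^12 m³ of water.
Garik: 29.3 km³ × (903/1027) = 25.76 km³ of water.
Total added water ≈ 1.976×10^15 m³ over 3.53×10^14 m² → Δh = 5.60 m = 560 cm.

≈ 560 cm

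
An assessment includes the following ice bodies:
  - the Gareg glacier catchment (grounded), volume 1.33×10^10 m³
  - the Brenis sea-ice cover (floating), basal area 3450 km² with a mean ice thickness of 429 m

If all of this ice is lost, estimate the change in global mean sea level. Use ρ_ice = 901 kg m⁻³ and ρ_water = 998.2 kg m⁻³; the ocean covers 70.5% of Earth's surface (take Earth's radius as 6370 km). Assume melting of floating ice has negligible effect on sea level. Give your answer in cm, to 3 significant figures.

Gareg: 1.33×10^10 m³ × (901/998.2) = 1.200×10^10 m³ of water.
The Brenis sea-ice cover is floating and already displaces its own weight of water, so its melt adds essentially nothing to sea level.
Total added water ≈ 1.200×10^10 m³ over 3.59×10^14 m² → Δh = 3.34×10^-5 m = 3.34×10^-3 cm.

≈ 3.34×10^-3 cm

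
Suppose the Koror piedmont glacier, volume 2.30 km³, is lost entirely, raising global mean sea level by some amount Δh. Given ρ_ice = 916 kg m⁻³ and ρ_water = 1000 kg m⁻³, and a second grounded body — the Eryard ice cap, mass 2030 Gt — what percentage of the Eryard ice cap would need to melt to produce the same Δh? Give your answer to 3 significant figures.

Equal sea-level rise means equal mass of meltwater, i.e. equal mass of ice lost.
Ice mass of Koror: 2.107×10^12 kg; ice mass of Eryard: 2.030×10^15 kg.
Fraction required = 2.107×10^12 / 2.030×10^15 = 1.04×10^-3 → 0.104 %.

≈ 0.104 %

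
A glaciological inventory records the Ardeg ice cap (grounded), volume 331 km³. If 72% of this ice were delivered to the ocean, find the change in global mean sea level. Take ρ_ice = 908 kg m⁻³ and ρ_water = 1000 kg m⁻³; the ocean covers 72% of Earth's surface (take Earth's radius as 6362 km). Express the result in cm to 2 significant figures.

Ardeg: 0.72 × 331 km³ × (908/1000) = 216.4 km³ of water.
Spread over 3.66×10^14 m² of ocean, Δh = 2.164×10^11 / 3.66×10^14 = 5.91×10^-4 m = 0.059 cm.

≈ 0.059 cm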